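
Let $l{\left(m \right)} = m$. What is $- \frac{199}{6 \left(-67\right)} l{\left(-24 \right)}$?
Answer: $- \frac{796}{67} \approx -11.881$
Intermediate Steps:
$- \frac{199}{6 \left(-67\right)} l{\left(-24 \right)} = - \frac{199}{6 \left(-67\right)} \left(-24\right) = - \frac{199}{-402} \left(-24\right) = \left(-199\right) \left(- \frac{1}{402}\right) \left(-24\right) = \frac{199}{402} \left(-24\right) = - \frac{796}{67}$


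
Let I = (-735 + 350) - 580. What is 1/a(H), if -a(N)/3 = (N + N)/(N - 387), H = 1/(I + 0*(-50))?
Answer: -186728/3 ≈ -62243.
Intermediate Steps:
I = -965 (I = -385 - 580 = -965)
H = -1/965 (H = 1/(-965 + 0*(-50)) = 1/(-965 + 0) = 1/(-965) = -1/965 ≈ -0.0010363)
a(N) = -6*N/(-387 + N) (a(N) = -3*(N + N)/(N - 387) = -3*2*N/(-387 + N) = -6*N/(-387 + N))
1/a(H) = 1/(-6*(-1/965)/(-387 - 1/965)) = 1/(-6*(-1/965)/(-373456/965)) = 1/(-6*(-1/965)*(-965/373456)) = 1/(-3/186728) = -186728/3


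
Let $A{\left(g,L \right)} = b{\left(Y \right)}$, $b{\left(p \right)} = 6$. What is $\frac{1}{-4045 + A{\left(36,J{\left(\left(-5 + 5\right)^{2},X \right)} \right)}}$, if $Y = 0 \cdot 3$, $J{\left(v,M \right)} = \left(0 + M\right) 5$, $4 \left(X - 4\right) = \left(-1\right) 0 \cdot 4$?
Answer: $- \frac{1}{4039} \approx -0.00024759$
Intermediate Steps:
$X = 4$ ($X = 4 + \frac{\left(-1\right) 0 \cdot 4}{4} = 4 + \frac{0 \cdot 4}{4} = 4 + \frac{1}{4} \cdot 0 = 4 + 0 = 4$)
$J{\left(v,M \right)} = 5 M$ ($J{\left(v,M \right)} = M 5 = 5 M$)
$Y = 0$
$A{\left(g,L \right)} = 6$
$\frac{1}{-4045 + A{\left(36,J{\left(\left(-5 + 5\right)^{2},X \right)} \right)}} = \frac{1}{-4045 + 6} = \frac{1}{-4039} = - \frac{1}{4039}$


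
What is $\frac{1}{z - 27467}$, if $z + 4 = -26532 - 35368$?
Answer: $- \frac{1}{89371} \approx -1.1189 \cdot 10^{-5}$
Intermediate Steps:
$z = -61904$ ($z = -4 - 61900 = -61904$)
$\frac{1}{z - 27467} = \frac{1}{-61904 - 27467} = \frac{1}{-89371} = - \frac{1}{89371}$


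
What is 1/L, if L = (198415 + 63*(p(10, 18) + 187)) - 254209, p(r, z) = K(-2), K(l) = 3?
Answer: -1/43824 ≈ -2.2819e-5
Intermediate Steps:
p(r, z) = 3
L = -43824 (L = (198415 + 63*(3 + 187)) - 254209 = (198415 + 63*190) - 254209 = (198415 + 11970) - 254209 = 210385 - 254209 = -43824)
1/L = 1/(-43824) = -1/43824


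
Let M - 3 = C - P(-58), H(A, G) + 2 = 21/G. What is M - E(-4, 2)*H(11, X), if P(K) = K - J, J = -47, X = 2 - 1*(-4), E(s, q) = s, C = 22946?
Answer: 22966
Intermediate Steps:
X = 6 (X = 2 + 4 = 6)
H(A, G) = -2 + 21/G
P(K) = 47 + K (P(K) = K - 1*(-47) = K + 47 = 47 + K)
M = 22960 (M = 3 + (22946 - (47 - 58)) = 3 + (22946 - 1*(-11)) = 3 + (22946 + 11) = 3 + 22957 = 22960)
M - E(-4, 2)*H(11, X) = 22960 - (-4)*(-2 + 21/6) = 22960 - (-4)*(-2 + 21*(1/6)) = 22960 - (-4)*(-2 + 7/2) = 22960 - (-4)*3/2 = 22960 - 1*(-6) = 22960 + 6 = 22966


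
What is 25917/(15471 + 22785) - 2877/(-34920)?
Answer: 14098391/18554160 ≈ 0.75985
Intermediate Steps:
25917/(15471 + 22785) - 2877/(-34920) = 25917/38256 - 2877*(-1/34920) = 25917*(1/38256) + 959/11640 = 8639/12752 + 959/11640 = 14098391/18554160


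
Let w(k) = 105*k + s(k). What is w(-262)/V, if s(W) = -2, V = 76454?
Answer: -13756/38227 ≈ -0.35985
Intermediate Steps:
w(k) = -2 + 105*k (w(k) = 105*k - 2 = -2 + 105*k)
w(-262)/V = (-2 + 105*(-262))/76454 = (-2 - 27510)*(1/76454) = -27512*1/76454 = -13756/38227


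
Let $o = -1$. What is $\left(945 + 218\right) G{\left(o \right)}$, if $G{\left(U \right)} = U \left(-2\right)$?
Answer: $2326$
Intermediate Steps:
$G{\left(U \right)} = - 2 U$
$\left(945 + 218\right) G{\left(o \right)} = \left(945 + 218\right) \left(\left(-2\right) \left(-1\right)\right) = 1163 \cdot 2 = 2326$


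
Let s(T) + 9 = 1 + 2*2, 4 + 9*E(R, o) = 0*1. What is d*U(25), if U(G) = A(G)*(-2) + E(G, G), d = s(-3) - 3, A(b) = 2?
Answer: 280/9 ≈ 31.111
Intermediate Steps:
E(R, o) = -4/9 (E(R, o) = -4/9 + (0*1)/9 = -4/9 + (1/9)*0 = -4/9 + 0 = -4/9)
s(T) = -4 (s(T) = -9 + (1 + 2*2) = -9 + (1 + 4) = -9 + 5 = -4)
d = -7 (d = -4 - 3 = -7)
U(G) = -40/9 (U(G) = 2*(-2) - 4/9 = -4 - 4/9 = -40/9)
d*U(25) = -7*(-40/9) = 280/9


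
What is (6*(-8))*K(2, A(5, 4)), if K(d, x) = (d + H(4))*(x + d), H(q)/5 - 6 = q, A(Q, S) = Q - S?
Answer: -7488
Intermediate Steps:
H(q) = 30 + 5*q
K(d, x) = (50 + d)*(d + x) (K(d, x) = (d + (30 + 5*4))*(x + d) = (d + (30 + 20))*(d + x) = (d + 50)*(d + x) = (50 + d)*(d + x))
(6*(-8))*K(2, A(5, 4)) = (6*(-8))*(2² + 50*2 + 50*(5 - 1*4) + 2*(5 - 1*4)) = -48*(4 + 100 + 50*(5 - 4) + 2*(5 - 4)) = -48*(4 + 100 + 50*1 + 2*1) = -48*(4 + 100 + 50 + 2) = -48*156 = -7488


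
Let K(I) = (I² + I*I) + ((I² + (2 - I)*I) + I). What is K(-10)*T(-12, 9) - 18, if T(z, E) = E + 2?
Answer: 1852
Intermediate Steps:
K(I) = I + 3*I² + I*(2 - I) (K(I) = (I² + I²) + ((I² + I*(2 - I)) + I) = 2*I² + (I + I² + I*(2 - I)) = I + 3*I² + I*(2 - I))
T(z, E) = 2 + E
K(-10)*T(-12, 9) - 18 = (-10*(3 + 2*(-10)))*(2 + 9) - 18 = -10*(3 - 20)*11 - 18 = -10*(-17)*11 - 18 = 170*11 - 18 = 1870 - 18 = 1852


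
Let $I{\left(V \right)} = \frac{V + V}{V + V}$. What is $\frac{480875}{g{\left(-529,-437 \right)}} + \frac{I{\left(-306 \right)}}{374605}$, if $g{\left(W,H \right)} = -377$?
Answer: $- \frac{180138178998}{141226085} \approx -1275.5$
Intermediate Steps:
$I{\left(V \right)} = 1$ ($I{\left(V \right)} = \frac{2 V}{2 V} = 2 V \frac{1}{2 V} = 1$)
$\frac{480875}{g{\left(-529,-437 \right)}} + \frac{I{\left(-306 \right)}}{374605} = \frac{480875}{-377} + 1 \cdot \frac{1}{374605} = 480875 \left(- \frac{1}{377}\right) + 1 \cdot \frac{1}{374605} = - \frac{480875}{377} + \frac{1}{374605} = - \frac{180138178998}{141226085}$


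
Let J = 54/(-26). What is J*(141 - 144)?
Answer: 81/13 ≈ 6.2308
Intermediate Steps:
J = -27/13 (J = 54*(-1/26) = -27/13 ≈ -2.0769)
J*(141 - 144) = -27*(141 - 144)/13 = -27/13*(-3) = 81/13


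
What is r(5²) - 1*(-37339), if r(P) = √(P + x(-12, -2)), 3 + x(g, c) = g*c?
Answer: 37339 + √46 ≈ 37346.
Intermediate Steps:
x(g, c) = -3 + c*g (x(g, c) = -3 + g*c = -3 + c*g)
r(P) = √(21 + P) (r(P) = √(P + (-3 - 2*(-12))) = √(P + (-3 + 24)) = √(P + 21) = √(21 + P))
r(5²) - 1*(-37339) = √(21 + 5²) - 1*(-37339) = √(21 + 25) + 37339 = √46 + 37339 = 37339 + √46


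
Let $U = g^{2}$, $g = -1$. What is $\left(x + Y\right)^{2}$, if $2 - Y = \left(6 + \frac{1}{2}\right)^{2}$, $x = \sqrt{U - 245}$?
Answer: $\frac{22017}{16} - 161 i \sqrt{61} \approx 1376.1 - 1257.5 i$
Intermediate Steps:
$U = 1$ ($U = \left(-1\right)^{2} = 1$)
$x = 2 i \sqrt{61}$ ($x = \sqrt{1 - 245} = \sqrt{-244} = 2 i \sqrt{61} \approx 15.62 i$)
$Y = - \frac{161}{4}$ ($Y = 2 - \left(6 + \frac{1}{2}\right)^{2} = 2 - \left(\frac{13}{2}\right)^{2} = 2 - \frac{169}{4} = - \frac{161}{4} \approx -40.25$)
$\left(x + Y\right)^{2} = \left(2 i \sqrt{61} - \frac{161}{4}\right)^{2} = \left(- \frac{161}{4} + 2 i \sqrt{61}\right)^{2}$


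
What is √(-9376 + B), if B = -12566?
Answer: 3*I*√2438 ≈ 148.13*I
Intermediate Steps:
√(-9376 + B) = √(-9376 - 12566) = √(-21942) = 3*I*√2438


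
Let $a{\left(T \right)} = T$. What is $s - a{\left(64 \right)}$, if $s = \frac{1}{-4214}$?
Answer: $- \frac{269697}{4214} \approx -64.0$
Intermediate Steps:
$s = - \frac{1}{4214} \approx -0.0002373$
$s - a{\left(64 \right)} = - \frac{1}{4214} - 64 = - \frac{269697}{4214}$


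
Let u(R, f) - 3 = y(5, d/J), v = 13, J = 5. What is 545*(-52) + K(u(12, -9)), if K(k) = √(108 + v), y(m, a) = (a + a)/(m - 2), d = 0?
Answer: -28329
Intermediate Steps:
y(m, a) = 2*a/(-2 + m) (y(m, a) = (2*a)/(-2 + m) = 2*a/(-2 + m))
u(R, f) = 3 (u(R, f) = 3 + 2*(0/5)/(-2 + 5) = 3 + 2*(0*(⅕))/3 = 3 + 2*0*(⅓) = 3 + 0 = 3)
K(k) = 11 (K(k) = √(108 + 13) = √121 = 11)
545*(-52) + K(u(12, -9)) = 545*(-52) + 11 = -28340 + 11 = -28329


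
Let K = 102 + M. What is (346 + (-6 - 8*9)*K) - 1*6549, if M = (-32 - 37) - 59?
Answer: -4175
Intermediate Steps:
M = -128 (M = -69 - 59 = -128)
K = -26 (K = 102 - 128 = -26)
(346 + (-6 - 8*9)*K) - 1*6549 = (346 + (-6 - 8*9)*(-26)) - 1*6549 = (346 + (-6 - 72)*(-26)) - 6549 = (346 - 78*(-26)) - 6549 = (346 + 2028) - 6549 = 2374 - 6549 = -4175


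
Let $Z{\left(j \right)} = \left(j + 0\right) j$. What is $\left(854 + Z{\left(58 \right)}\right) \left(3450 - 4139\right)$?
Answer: $-2906202$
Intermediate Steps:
$Z{\left(j \right)} = j^{2}$ ($Z{\left(j \right)} = j j = j^{2}$)
$\left(854 + Z{\left(58 \right)}\right) \left(3450 - 4139\right) = \left(854 + 58^{2}\right) \left(3450 - 4139\right) = \left(854 + 3364\right) \left(-689\right) = 4218 \left(-689\right) = -2906202$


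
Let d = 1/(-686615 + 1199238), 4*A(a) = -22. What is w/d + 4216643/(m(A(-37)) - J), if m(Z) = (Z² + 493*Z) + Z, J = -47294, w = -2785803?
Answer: -254808511639569829/178429 ≈ -1.4281e+12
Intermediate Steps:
A(a) = -11/2 (A(a) = (¼)*(-22) = -11/2)
m(Z) = Z² + 494*Z
d = 1/512623 ≈ 1.9507e-6
w/d + 4216643/(m(A(-37)) - J) = -2785803/1/512623 + 4216643/(-11*(494 - 11/2)/2 - 1*(-47294)) = -2785803*512623 + 4216643/(-11/2*977/2 + 47294) = -1428066691269 + 4216643/(-10747/4 + 47294) = -1428066691269 + 4216643/(178429/4) = -1428066691269 + 4216643*(4/178429) = -1428066691269 + 16866572/178429 = -254808511639569829/178429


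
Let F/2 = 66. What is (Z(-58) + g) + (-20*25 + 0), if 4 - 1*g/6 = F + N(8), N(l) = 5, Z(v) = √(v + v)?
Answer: -1298 + 2*I*√29 ≈ -1298.0 + 10.77*I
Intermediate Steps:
F = 132 (F = 2*66 = 132)
Z(v) = √2*√v (Z(v) = √(2*v) = √2*√v)
g = -798 (g = 24 - 6*(132 + 5) = 24 - 6*137 = 24 - 822 = -798)
(Z(-58) + g) + (-20*25 + 0) = (√2*√(-58) - 798) + (-20*25 + 0) = (√2*(I*√58) - 798) + (-500 + 0) = (2*I*√29 - 798) - 500 = (-798 + 2*I*√29) - 500 = -1298 + 2*I*√29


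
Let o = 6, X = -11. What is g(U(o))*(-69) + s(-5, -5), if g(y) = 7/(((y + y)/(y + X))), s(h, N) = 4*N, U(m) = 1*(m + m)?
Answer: -321/8 ≈ -40.125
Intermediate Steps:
U(m) = 2*m (U(m) = 1*(2*m) = 2*m)
g(y) = 7*(-11 + y)/(2*y) (g(y) = 7/(((y + y)/(y - 11))) = 7/(((2*y)/(-11 + y))) = 7/((2*y/(-11 + y))) = 7*((-11 + y)/(2*y)) = 7*(-11 + y)/(2*y))
g(U(o))*(-69) + s(-5, -5) = (7*(-11 + 2*6)/(2*((2*6))))*(-69) + 4*(-5) = ((7/2)*(-11 + 12)/12)*(-69) - 20 = ((7/2)*(1/12)*1)*(-69) - 20 = (7/24)*(-69) - 20 = -161/8 - 20 = -321/8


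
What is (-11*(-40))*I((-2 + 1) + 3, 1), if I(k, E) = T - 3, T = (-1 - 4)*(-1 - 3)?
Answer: 7480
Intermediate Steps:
T = 20 (T = -5*(-4) = 20)
I(k, E) = 17 (I(k, E) = 20 - 3 = 17)
(-11*(-40))*I((-2 + 1) + 3, 1) = -11*(-40)*17 = 440*17 = 7480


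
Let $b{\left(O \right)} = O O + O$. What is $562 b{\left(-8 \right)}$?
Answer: $31472$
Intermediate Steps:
$b{\left(O \right)} = O + O^{2}$ ($b{\left(O \right)} = O^{2} + O = O + O^{2}$)
$562 b{\left(-8 \right)} = 562 \left(- 8 \left(1 - 8\right)\right) = 562 \left(\left(-8\right) \left(-7\right)\right) = 562 \cdot 56 = 31472$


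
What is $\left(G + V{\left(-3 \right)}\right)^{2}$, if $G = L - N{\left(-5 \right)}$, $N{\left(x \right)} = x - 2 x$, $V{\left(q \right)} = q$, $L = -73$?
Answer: $6561$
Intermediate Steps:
$N{\left(x \right)} = - x$
$G = -78$ ($G = -73 - \left(-1\right) \left(-5\right) = -73 - 5 = -78$)
$\left(G + V{\left(-3 \right)}\right)^{2} = \left(-78 - 3\right)^{2} = \left(-81\right)^{2} = 6561$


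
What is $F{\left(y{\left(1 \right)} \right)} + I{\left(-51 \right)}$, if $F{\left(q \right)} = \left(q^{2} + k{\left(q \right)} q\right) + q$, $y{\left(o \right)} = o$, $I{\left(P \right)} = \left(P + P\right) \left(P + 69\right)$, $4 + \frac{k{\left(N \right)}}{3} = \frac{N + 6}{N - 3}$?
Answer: $- \frac{3713}{2} \approx -1856.5$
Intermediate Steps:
$k{\left(N \right)} = -12 + \frac{3 \left(6 + N\right)}{-3 + N}$ ($k{\left(N \right)} = -12 + 3 \frac{N + 6}{N - 3} = -12 + 3 \frac{6 + N}{-3 + N} = -12 + \frac{3 \left(6 + N\right)}{-3 + N}$)
$I{\left(P \right)} = 2 P \left(69 + P\right)$
$F{\left(q \right)} = q + q^{2} + \frac{9 q \left(6 - q\right)}{-3 + q}$ ($F{\left(q \right)} = \left(q^{2} + \frac{9 \left(6 - q\right)}{-3 + q} q\right) + q = \left(q^{2} + \frac{9 q \left(6 - q\right)}{-3 + q}\right) + q = q + q^{2} + \frac{9 q \left(6 - q\right)}{-3 + q}$)
$F{\left(y{\left(1 \right)} \right)} + I{\left(-51 \right)} = 1 \frac{1}{-3 + 1} \left(51 + 1^{2} - 11\right) + 2 \left(-51\right) \left(69 - 51\right) = 1 \frac{1}{-2} \left(51 + 1 - 11\right) + 2 \left(-51\right) 18 = 1 \left(- \frac{1}{2}\right) 41 - 1836 = - \frac{41}{2} - 1836 = - \frac{3713}{2}$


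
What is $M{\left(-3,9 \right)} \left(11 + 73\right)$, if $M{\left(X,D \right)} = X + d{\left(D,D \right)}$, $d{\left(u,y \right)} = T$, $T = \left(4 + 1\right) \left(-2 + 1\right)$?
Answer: $-672$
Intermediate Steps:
$T = -5$ ($T = 5 \left(-1\right) = -5$)
$d{\left(u,y \right)} = -5$
$M{\left(X,D \right)} = -5 + X$ ($M{\left(X,D \right)} = X - 5 = -5 + X$)
$M{\left(-3,9 \right)} \left(11 + 73\right) = \left(-5 - 3\right) \left(11 + 73\right) = \left(-8\right) 84 = -672$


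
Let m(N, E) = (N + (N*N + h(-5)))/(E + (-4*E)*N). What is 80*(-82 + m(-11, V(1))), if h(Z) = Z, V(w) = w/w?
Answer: -19120/3 ≈ -6373.3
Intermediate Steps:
V(w) = 1
m(N, E) = (-5 + N + N**2)/(E - 4*E*N) (m(N, E) = (N + (N*N - 5))/(E + (-4*E)*N) = (N + (N**2 - 5))/(E - 4*E*N) = (N + (-5 + N**2))/(E - 4*E*N) = (-5 + N + N**2)/(E - 4*E*N))
80*(-82 + m(-11, V(1))) = 80*(-82 + (5 - 1*(-11) - 1*(-11)**2)/(1*(-1 + 4*(-11)))) = 80*(-82 + 1*(5 + 11 - 1*121)/(-1 - 44)) = 80*(-82 + 1*(5 + 11 - 121)/(-45)) = 80*(-82 + 1*(-1/45)*(-105)) = 80*(-82 + 7/3) = 80*(-239/3) = -19120/3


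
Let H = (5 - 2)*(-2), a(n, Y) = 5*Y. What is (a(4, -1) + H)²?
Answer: 121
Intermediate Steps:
H = -6 (H = 3*(-2) = -6)
(a(4, -1) + H)² = (5*(-1) - 6)² = (-5 - 6)² = (-11)² = 121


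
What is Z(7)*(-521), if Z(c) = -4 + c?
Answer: -1563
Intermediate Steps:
Z(7)*(-521) = (-4 + 7)*(-521) = 3*(-521) = -1563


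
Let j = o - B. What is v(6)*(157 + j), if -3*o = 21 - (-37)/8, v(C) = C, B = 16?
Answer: 3179/4 ≈ 794.75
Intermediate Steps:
o = -205/24 (o = -(21 - (-37)/8)/3 = -(21 - 1*(-37/8))/3 = -(21 + 37/8)/3 = -⅓*205/8 = -205/24 ≈ -8.5417)
j = -589/24 (j = -205/24 - 1*16 = -205/24 - 16 = -589/24 ≈ -24.542)
v(6)*(157 + j) = 6*(157 - 589/24) = 6*(3179/24) = 3179/4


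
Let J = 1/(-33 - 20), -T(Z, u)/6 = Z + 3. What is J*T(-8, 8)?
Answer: -30/53 ≈ -0.56604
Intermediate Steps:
T(Z, u) = -18 - 6*Z (T(Z, u) = -6*(Z + 3) = -6*(3 + Z) = -18 - 6*Z)
J = -1/53 (J = 1/(-53) = -1/53 ≈ -0.018868)
J*T(-8, 8) = -(-18 - 6*(-8))/53 = -(-18 + 48)/53 = -1/53*30 = -30/53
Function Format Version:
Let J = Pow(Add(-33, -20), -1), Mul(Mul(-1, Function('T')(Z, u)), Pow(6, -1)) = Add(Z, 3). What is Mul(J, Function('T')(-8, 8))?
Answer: Rational(-30, 53) ≈ -0.56604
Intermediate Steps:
Function('T')(Z, u) = Add(-18, Mul(-6, Z)) (Function('T')(Z, u) = Mul(-6, Add(Z, 3)) = Mul(-6, Add(3, Z)) = Add(-18, Mul(-6, Z)))
J = Rational(-1, 53) (J = Pow(-53, -1) = Rational(-1, 53) ≈ -0.018868)
Mul(J, Function('T')(-8, 8)) = Mul(Rational(-1, 53), Add(-18, Mul(-6, -8))) = Mul(Rational(-1, 53), Add(-18, 48)) = Mul(Rational(-1, 53), 30) = Rational(-30, 53)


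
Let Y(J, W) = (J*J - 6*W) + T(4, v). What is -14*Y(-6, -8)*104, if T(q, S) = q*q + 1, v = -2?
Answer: -147056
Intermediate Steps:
T(q, S) = 1 + q² (T(q, S) = q² + 1 = 1 + q²)
Y(J, W) = 17 + J² - 6*W (Y(J, W) = (J*J - 6*W) + (1 + 4²) = (J² - 6*W) + (1 + 16) = (J² - 6*W) + 17 = 17 + J² - 6*W)
-14*Y(-6, -8)*104 = -14*(17 + (-6)² - 6*(-8))*104 = -14*(17 + 36 + 48)*104 = -14*101*104 = -1414*104 = -147056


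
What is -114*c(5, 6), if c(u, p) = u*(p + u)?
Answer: -6270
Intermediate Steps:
-114*c(5, 6) = -570*(6 + 5) = -570*11 = -114*55 = -6270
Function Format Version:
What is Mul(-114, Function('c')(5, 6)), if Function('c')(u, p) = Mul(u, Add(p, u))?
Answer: -6270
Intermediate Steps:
Mul(-114, Function('c')(5, 6)) = Mul(-114, Mul(5, Add(6, 5))) = Mul(-114, Mul(5, 11)) = Mul(-114, 55) = -6270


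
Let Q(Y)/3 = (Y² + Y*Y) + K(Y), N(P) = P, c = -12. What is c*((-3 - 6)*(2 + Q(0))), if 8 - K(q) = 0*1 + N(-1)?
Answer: 3132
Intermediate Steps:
K(q) = 9 (K(q) = 8 - (0*1 - 1) = 8 - (0 - 1) = 8 - 1*(-1) = 8 + 1 = 9)
Q(Y) = 27 + 6*Y² (Q(Y) = 3*((Y² + Y*Y) + 9) = 3*((Y² + Y²) + 9) = 3*(2*Y² + 9) = 3*(9 + 2*Y²) = 27 + 6*Y²)
c*((-3 - 6)*(2 + Q(0))) = -12*(-3 - 6)*(2 + (27 + 6*0²)) = -(-108)*(2 + (27 + 6*0)) = -(-108)*(2 + (27 + 0)) = -(-108)*(2 + 27) = -(-108)*29 = -12*(-261) = 3132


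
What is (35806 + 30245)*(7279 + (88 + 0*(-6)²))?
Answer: 486597717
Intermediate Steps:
(35806 + 30245)*(7279 + (88 + 0*(-6)²)) = 66051*(7279 + (88 + 0*36)) = 66051*(7279 + (88 + 0)) = 66051*(7279 + 88) = 66051*7367 = 486597717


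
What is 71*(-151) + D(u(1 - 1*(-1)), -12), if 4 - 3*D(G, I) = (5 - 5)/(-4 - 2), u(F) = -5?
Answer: -32159/3 ≈ -10720.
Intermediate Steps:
D(G, I) = 4/3 (D(G, I) = 4/3 - (5 - 5)/(3*(-4 - 2)) = 4/3 - 0/(-6) = 4/3 - 0*(-1)/6 = 4/3 - ⅓*0 = 4/3 + 0 = 4/3)
71*(-151) + D(u(1 - 1*(-1)), -12) = 71*(-151) + 4/3 = -10721 + 4/3 = -32159/3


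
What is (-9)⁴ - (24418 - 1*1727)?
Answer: -16130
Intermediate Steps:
(-9)⁴ - (24418 - 1*1727) = 6561 - (24418 - 1727) = 6561 - 1*22691 = 6561 - 22691 = -16130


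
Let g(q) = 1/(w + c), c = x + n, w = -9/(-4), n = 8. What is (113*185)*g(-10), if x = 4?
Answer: 83620/57 ≈ 1467.0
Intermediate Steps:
w = 9/4 (w = -9*(-¼) = 9/4 ≈ 2.2500)
c = 12 (c = 4 + 8 = 12)
g(q) = 4/57 (g(q) = 1/(9/4 + 12) = 1/(57/4) = 4/57)
(113*185)*g(-10) = (113*185)*(4/57) = 20905*(4/57) = 83620/57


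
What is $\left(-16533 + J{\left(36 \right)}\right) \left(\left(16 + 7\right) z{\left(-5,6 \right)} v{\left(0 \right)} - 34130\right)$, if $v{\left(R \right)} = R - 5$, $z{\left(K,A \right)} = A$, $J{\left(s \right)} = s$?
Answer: $574425540$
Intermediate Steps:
$v{\left(R \right)} = -5 + R$
$\left(-16533 + J{\left(36 \right)}\right) \left(\left(16 + 7\right) z{\left(-5,6 \right)} v{\left(0 \right)} - 34130\right) = \left(-16533 + 36\right) \left(\left(16 + 7\right) 6 \left(-5 + 0\right) - 34130\right) = - 16497 \left(23 \cdot 6 \left(-5\right) - 34130\right) = - 16497 \left(138 \left(-5\right) - 34130\right) = - 16497 \left(-690 - 34130\right) = \left(-16497\right) \left(-34820\right) = 574425540$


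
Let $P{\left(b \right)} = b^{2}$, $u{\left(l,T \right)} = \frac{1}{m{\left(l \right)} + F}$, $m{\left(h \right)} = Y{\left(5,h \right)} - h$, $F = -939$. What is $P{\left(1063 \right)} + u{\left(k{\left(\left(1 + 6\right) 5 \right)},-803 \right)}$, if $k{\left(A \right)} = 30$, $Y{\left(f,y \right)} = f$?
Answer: $\frac{1089290115}{964} \approx 1.13 \cdot 10^{6}$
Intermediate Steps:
$m{\left(h \right)} = 5 - h$
$u{\left(l,T \right)} = \frac{1}{-934 - l}$ ($u{\left(l,T \right)} = \frac{1}{\left(5 - l\right) - 939} = \frac{1}{-934 - l}$)
$P{\left(1063 \right)} + u{\left(k{\left(\left(1 + 6\right) 5 \right)},-803 \right)} = 1063^{2} - \frac{1}{934 + 30} = 1129969 - \frac{1}{964} = \frac{1089290115}{964}$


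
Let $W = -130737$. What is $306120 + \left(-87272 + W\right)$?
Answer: $88111$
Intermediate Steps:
$306120 + \left(-87272 + W\right) = 306120 - 218009 = 88111$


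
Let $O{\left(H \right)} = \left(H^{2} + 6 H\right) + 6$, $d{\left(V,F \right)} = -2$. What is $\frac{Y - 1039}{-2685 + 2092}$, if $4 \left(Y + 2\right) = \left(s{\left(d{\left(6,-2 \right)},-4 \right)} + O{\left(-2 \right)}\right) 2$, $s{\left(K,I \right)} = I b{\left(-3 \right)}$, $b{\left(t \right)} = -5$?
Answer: $\frac{1032}{593} \approx 1.7403$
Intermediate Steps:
$s{\left(K,I \right)} = - 5 I$ ($s{\left(K,I \right)} = I \left(-5\right) = - 5 I$)
$O{\left(H \right)} = 6 + H^{2} + 6 H$
$Y = 7$ ($Y = -2 + \frac{\left(\left(-5\right) \left(-4\right) + \left(6 + \left(-2\right)^{2} + 6 \left(-2\right)\right)\right) 2}{4} = -2 + \frac{\left(20 + \left(6 + 4 - 12\right)\right) 2}{4} = -2 + \frac{\left(20 - 2\right) 2}{4} = -2 + \frac{18 \cdot 2}{4} = -2 + \frac{1}{4} \cdot 36 = -2 + 9 = 7$)
$\frac{Y - 1039}{-2685 + 2092} = \frac{7 - 1039}{-2685 + 2092} = - \frac{1032}{-593} = \left(-1032\right) \left(- \frac{1}{593}\right) = \frac{1032}{593}$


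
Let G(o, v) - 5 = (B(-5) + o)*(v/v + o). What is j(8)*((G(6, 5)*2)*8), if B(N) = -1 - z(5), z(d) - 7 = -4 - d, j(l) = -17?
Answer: -14688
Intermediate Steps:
z(d) = 3 - d (z(d) = 7 + (-4 - d) = 3 - d)
B(N) = 1 (B(N) = -1 - (3 - 1*5) = -1 - (3 - 5) = -1 - 1*(-2) = -1 + 2 = 1)
G(o, v) = 5 + (1 + o)**2 (G(o, v) = 5 + (1 + o)*(v/v + o) = 5 + (1 + o)*(1 + o) = 5 + (1 + o)**2)
j(8)*((G(6, 5)*2)*8) = -17*(6 + 6**2 + 2*6)*2*8 = -17*(6 + 36 + 12)*2*8 = -17*54*2*8 = -1836*8 = -17*864 = -14688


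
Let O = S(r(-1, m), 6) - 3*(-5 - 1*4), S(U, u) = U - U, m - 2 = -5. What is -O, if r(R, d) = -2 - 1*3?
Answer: -27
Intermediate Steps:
m = -3 (m = 2 - 5 = -3)
r(R, d) = -5 (r(R, d) = -2 - 3 = -5)
S(U, u) = 0
O = 27 (O = 0 - 3*(-5 - 1*4) = 0 - 3*(-5 - 4) = 0 - 3*(-9) = 0 + 27 = 27)
-O = -1*27 = -27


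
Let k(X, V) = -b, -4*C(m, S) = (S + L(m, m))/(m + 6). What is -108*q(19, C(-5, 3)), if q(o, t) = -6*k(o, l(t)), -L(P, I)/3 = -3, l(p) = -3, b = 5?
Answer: -3240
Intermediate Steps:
L(P, I) = 9 (L(P, I) = -3*(-3) = 9)
C(m, S) = -(9 + S)/(4*(6 + m)) (C(m, S) = -(S + 9)/(4*(m + 6)) = -(9 + S)/(4*(6 + m)))
k(X, V) = -5 (k(X, V) = -1*5 = -5)
q(o, t) = 30 (q(o, t) = -6*(-5) = 30)
-108*q(19, C(-5, 3)) = -108*30 = -3240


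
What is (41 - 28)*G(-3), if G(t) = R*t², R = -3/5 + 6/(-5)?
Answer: -1053/5 ≈ -210.60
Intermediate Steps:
R = -9/5 (R = -3*⅕ + 6*(-⅕) = -⅗ - 6/5 = -9/5 ≈ -1.8000)
G(t) = -9*t²/5
(41 - 28)*G(-3) = (41 - 28)*(-9/5*(-3)²) = 13*(-9/5*9) = 13*(-81/5) = -1053/5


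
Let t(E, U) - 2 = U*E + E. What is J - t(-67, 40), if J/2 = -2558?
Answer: -2371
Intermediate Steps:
t(E, U) = 2 + E + E*U (t(E, U) = 2 + (U*E + E) = 2 + (E*U + E) = 2 + (E + E*U) = 2 + E + E*U)
J = -5116 (J = 2*(-2558) = -5116)
J - t(-67, 40) = -5116 - (2 - 67 - 67*40) = -5116 - (2 - 67 - 2680) = -5116 - 1*(-2745) = -5116 + 2745 = -2371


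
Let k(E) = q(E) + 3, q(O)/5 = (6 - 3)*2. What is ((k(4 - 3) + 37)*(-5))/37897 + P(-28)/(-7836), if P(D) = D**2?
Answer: -8113462/74240223 ≈ -0.10929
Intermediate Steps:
q(O) = 30 (q(O) = 5*((6 - 3)*2) = 5*(3*2) = 5*6 = 30)
k(E) = 33 (k(E) = 30 + 3 = 33)
((k(4 - 3) + 37)*(-5))/37897 + P(-28)/(-7836) = ((33 + 37)*(-5))/37897 + (-28)**2/(-7836) = (70*(-5))*(1/37897) + 784*(-1/7836) = -350*1/37897 - 196/1959 = -350/37897 - 196/1959 = -8113462/74240223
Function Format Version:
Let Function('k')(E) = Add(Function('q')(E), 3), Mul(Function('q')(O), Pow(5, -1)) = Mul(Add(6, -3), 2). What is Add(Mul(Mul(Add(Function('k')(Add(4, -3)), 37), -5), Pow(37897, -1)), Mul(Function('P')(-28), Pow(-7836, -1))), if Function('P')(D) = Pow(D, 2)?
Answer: Rational(-8113462, 74240223) ≈ -0.10929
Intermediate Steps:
Function('q')(O) = 30 (Function('q')(O) = Mul(5, Mul(Add(6, -3), 2)) = Mul(5, Mul(3, 2)) = Mul(5, 6) = 30)
Function('k')(E) = 33 (Function('k')(E) = Add(30, 3) = 33)
Add(Mul(Mul(Add(Function('k')(Add(4, -3)), 37), -5), Pow(37897, -1)), Mul(Function('P')(-28), Pow(-7836, -1))) = Add(Mul(Mul(Add(33, 37), -5), Pow(37897, -1)), Mul(Pow(-28, 2), Pow(-7836, -1))) = Add(Mul(Mul(70, -5), Rational(1, 37897)), Mul(784, Rational(-1, 7836))) = Add(Mul(-350, Rational(1, 37897)), Rational(-196, 1959)) = Add(Rational(-350, 37897), Rational(-196, 1959)) = Rational(-8113462, 74240223)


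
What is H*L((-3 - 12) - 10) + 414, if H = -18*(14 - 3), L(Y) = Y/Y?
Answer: 216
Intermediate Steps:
L(Y) = 1
H = -198 (H = -18*11 = -198)
H*L((-3 - 12) - 10) + 414 = -198*1 + 414 = -198 + 414 = 216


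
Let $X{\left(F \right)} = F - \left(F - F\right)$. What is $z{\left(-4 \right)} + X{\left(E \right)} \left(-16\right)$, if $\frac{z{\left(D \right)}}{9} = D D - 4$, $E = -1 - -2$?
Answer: $92$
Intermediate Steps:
$E = 1$ ($E = -1 + 2 = 1$)
$z{\left(D \right)} = -36 + 9 D^{2}$ ($z{\left(D \right)} = 9 \left(D D - 4\right) = 9 \left(D^{2} - 4\right) = 9 \left(-4 + D^{2}\right) = -36 + 9 D^{2}$)
$X{\left(F \right)} = F$ ($X{\left(F \right)} = F - 0 = F + 0 = F$)
$z{\left(-4 \right)} + X{\left(E \right)} \left(-16\right) = \left(-36 + 9 \left(-4\right)^{2}\right) + 1 \left(-16\right) = \left(-36 + 9 \cdot 16\right) - 16 = \left(-36 + 144\right) - 16 = 108 - 16 = 92$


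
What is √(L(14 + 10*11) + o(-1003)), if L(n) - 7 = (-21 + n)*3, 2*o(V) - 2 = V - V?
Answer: √317 ≈ 17.805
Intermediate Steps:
o(V) = 1 (o(V) = 1 + (V - V)/2 = 1 + (½)*0 = 1 + 0 = 1)
L(n) = -56 + 3*n (L(n) = 7 + (-21 + n)*3 = 7 + (-63 + 3*n) = -56 + 3*n)
√(L(14 + 10*11) + o(-1003)) = √((-56 + 3*(14 + 10*11)) + 1) = √((-56 + 3*(14 + 110)) + 1) = √((-56 + 3*124) + 1) = √((-56 + 372) + 1) = √(316 + 1) = √317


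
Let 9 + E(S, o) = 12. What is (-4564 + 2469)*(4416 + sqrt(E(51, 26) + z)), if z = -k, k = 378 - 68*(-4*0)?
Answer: -9251520 - 10475*I*sqrt(15) ≈ -9.2515e+6 - 40570.0*I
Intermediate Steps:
E(S, o) = 3 (E(S, o) = -9 + 12 = 3)
k = 378 (k = 378 - 68*0 = 378 - 1*0 = 378 + 0 = 378)
z = -378 (z = -1*378 = -378)
(-4564 + 2469)*(4416 + sqrt(E(51, 26) + z)) = (-4564 + 2469)*(4416 + sqrt(3 - 378)) = -2095*(4416 + sqrt(-375)) = -2095*(4416 + 5*I*sqrt(15)) = -9251520 - 10475*I*sqrt(15)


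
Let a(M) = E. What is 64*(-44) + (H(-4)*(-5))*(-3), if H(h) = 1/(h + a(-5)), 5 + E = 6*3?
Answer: -8443/3 ≈ -2814.3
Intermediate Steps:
E = 13 (E = -5 + 6*3 = -5 + 18 = 13)
a(M) = 13
H(h) = 1/(13 + h) (H(h) = 1/(h + 13) = 1/(13 + h))
64*(-44) + (H(-4)*(-5))*(-3) = 64*(-44) + (-5/(13 - 4))*(-3) = -2816 + (-5/9)*(-3) = -2816 + ((1/9)*(-5))*(-3) = -2816 - 5/9*(-3) = -2816 + 5/3 = -8443/3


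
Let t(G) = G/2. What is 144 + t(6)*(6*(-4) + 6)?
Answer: 90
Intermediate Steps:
t(G) = G/2 (t(G) = G*(1/2) = G/2)
144 + t(6)*(6*(-4) + 6) = 144 + ((1/2)*6)*(6*(-4) + 6) = 144 + 3*(-24 + 6) = 144 + 3*(-18) = 144 - 54 = 90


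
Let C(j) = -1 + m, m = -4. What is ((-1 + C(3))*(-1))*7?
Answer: 42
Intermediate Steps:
C(j) = -5 (C(j) = -1 - 4 = -5)
((-1 + C(3))*(-1))*7 = ((-1 - 5)*(-1))*7 = -6*(-1)*7 = 6*7 = 42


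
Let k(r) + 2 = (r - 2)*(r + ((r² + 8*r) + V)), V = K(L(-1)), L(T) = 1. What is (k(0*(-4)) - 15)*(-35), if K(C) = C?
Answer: 665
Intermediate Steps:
V = 1
k(r) = -2 + (-2 + r)*(1 + r² + 9*r) (k(r) = -2 + (r - 2)*(r + ((r² + 8*r) + 1)) = -2 + (-2 + r)*(r + (1 + r² + 8*r)) = -2 + (-2 + r)*(1 + r² + 9*r))
(k(0*(-4)) - 15)*(-35) = ((-4 + (0*(-4))³ - 0*(-4) + 7*(0*(-4))²) - 15)*(-35) = ((-4 + 0³ - 17*0 + 7*0²) - 15)*(-35) = ((-4 + 0 + 0 + 7*0) - 15)*(-35) = ((-4 + 0 + 0 + 0) - 15)*(-35) = (-4 - 15)*(-35) = -19*(-35) = 665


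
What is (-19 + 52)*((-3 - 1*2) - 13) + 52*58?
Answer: 2422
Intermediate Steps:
(-19 + 52)*((-3 - 1*2) - 13) + 52*58 = 33*((-3 - 2) - 13) + 3016 = 33*(-5 - 13) + 3016 = 33*(-18) + 3016 = -594 + 3016 = 2422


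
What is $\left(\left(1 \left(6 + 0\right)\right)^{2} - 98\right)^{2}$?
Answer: $3844$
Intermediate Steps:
$\left(\left(1 \left(6 + 0\right)\right)^{2} - 98\right)^{2} = \left(\left(1 \cdot 6\right)^{2} - 98\right)^{2} = \left(6^{2} - 98\right)^{2} = \left(36 - 98\right)^{2} = \left(-62\right)^{2} = 3844$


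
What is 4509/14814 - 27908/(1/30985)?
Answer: -1423344558979/1646 ≈ -8.6473e+8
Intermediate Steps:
4509/14814 - 27908/(1/30985) = 4509*(1/14814) - 27908/1/30985 = 501/1646 - 27908*30985 = 501/1646 - 864729380 = -1423344558979/1646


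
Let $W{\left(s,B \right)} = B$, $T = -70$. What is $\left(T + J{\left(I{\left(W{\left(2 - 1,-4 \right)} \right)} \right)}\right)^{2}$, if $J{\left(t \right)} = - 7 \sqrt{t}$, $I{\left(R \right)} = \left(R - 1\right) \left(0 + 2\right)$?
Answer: $4410 + 980 i \sqrt{10} \approx 4410.0 + 3099.0 i$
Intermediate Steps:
$I{\left(R \right)} = -2 + 2 R$ ($I{\left(R \right)} = \left(R - 1\right) 2 = \left(-1 + R\right) 2 = -2 + 2 R$)
$\left(T + J{\left(I{\left(W{\left(2 - 1,-4 \right)} \right)} \right)}\right)^{2} = \left(-70 - 7 \sqrt{-2 + 2 \left(-4\right)}\right)^{2} = \left(-70 - 7 \sqrt{-2 - 8}\right)^{2} = \left(-70 - 7 \sqrt{-10}\right)^{2} = \left(-70 - 7 i \sqrt{10}\right)^{2}$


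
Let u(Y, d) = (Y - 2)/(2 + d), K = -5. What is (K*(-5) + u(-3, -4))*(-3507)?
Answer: -192885/2 ≈ -96443.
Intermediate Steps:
u(Y, d) = (-2 + Y)/(2 + d)
(K*(-5) + u(-3, -4))*(-3507) = (-5*(-5) + (-2 - 3)/(2 - 4))*(-3507) = (25 - 5/(-2))*(-3507) = (25 - 1/2*(-5))*(-3507) = (25 + 5/2)*(-3507) = (55/2)*(-3507) = -192885/2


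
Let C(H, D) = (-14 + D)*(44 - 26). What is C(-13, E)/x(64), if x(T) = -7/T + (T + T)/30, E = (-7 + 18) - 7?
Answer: -172800/3991 ≈ -43.297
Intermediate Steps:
E = 4 (E = 11 - 7 = 4)
C(H, D) = -252 + 18*D (C(H, D) = (-14 + D)*18 = -252 + 18*D)
x(T) = -7/T + T/15 (x(T) = -7/T + (2*T)*(1/30) = -7/T + T/15)
C(-13, E)/x(64) = (-252 + 18*4)/(-7/64 + (1/15)*64) = (-252 + 72)/(-7*1/64 + 64/15) = -180/(-7/64 + 64/15) = -180/3991/960 = -180*960/3991 = -172800/3991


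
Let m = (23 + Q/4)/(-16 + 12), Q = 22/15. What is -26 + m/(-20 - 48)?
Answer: -211459/8160 ≈ -25.914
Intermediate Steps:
Q = 22/15 (Q = 22*(1/15) = 22/15 ≈ 1.4667)
m = -701/120 (m = (23 + (22/15)/4)/(-16 + 12) = (23 + (22/15)*(¼))/(-4) = (23 + 11/30)*(-¼) = (701/30)*(-¼) = -701/120 ≈ -5.8417)
-26 + m/(-20 - 48) = -26 - 701/(120*(-20 - 48)) = -26 - 701/120/(-68) = -26 - 701/120*(-1/68) = -26 + 701/8160 = -211459/8160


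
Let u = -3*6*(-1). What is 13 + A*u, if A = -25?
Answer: -437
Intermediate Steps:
u = 18 (u = -18*(-1) = 18)
13 + A*u = 13 - 25*18 = 13 - 450 = -437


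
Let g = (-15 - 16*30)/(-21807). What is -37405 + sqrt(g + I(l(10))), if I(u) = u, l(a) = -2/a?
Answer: -37405 + 2*I*sqrt(6505755)/12115 ≈ -37405.0 + 0.42107*I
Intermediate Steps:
g = 55/2423 (g = (-15 - 480)*(-1/21807) = -495*(-1/21807) = 55/2423 ≈ 0.022699)
-37405 + sqrt(g + I(l(10))) = -37405 + sqrt(55/2423 - 2/10) = -37405 + sqrt(55/2423 - 2*1/10) = -37405 + sqrt(55/2423 - 1/5) = -37405 + sqrt(-2148/12115) = -37405 + 2*I*sqrt(6505755)/12115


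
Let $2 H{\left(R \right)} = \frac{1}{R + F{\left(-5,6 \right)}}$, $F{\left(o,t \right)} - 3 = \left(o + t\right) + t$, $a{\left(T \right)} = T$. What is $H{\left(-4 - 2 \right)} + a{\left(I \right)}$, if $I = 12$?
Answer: $\frac{97}{8} \approx 12.125$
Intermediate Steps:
$F{\left(o,t \right)} = 3 + o + 2 t$ ($F{\left(o,t \right)} = 3 + \left(\left(o + t\right) + t\right) = 3 + \left(o + 2 t\right) = 3 + o + 2 t$)
$H{\left(R \right)} = \frac{1}{2 \left(10 + R\right)}$ ($H{\left(R \right)} = \frac{1}{2 \left(R + \left(3 - 5 + 2 \cdot 6\right)\right)} = \frac{1}{2 \left(R + \left(3 - 5 + 12\right)\right)} = \frac{1}{2 \left(R + 10\right)} = \frac{1}{2 \left(10 + R\right)}$)
$H{\left(-4 - 2 \right)} + a{\left(I \right)} = \frac{1}{2 \left(10 - 6\right)} + 12 = \frac{1}{2 \cdot 4} + 12 = \frac{1}{2} \cdot \frac{1}{4} + 12 = \frac{1}{8} + 12 = \frac{97}{8}$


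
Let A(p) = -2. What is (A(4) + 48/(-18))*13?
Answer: -182/3 ≈ -60.667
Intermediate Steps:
(A(4) + 48/(-18))*13 = (-2 + 48/(-18))*13 = (-2 + 48*(-1/18))*13 = (-2 - 8/3)*13 = -14/3*13 = -182/3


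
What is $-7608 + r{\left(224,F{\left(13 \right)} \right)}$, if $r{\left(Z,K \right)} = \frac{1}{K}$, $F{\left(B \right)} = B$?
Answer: $- \frac{98903}{13} \approx -7607.9$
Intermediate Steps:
$-7608 + r{\left(224,F{\left(13 \right)} \right)} = -7608 + \frac{1}{13} = - \frac{98903}{13}$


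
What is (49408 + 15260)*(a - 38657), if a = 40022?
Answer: 88271820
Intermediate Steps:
(49408 + 15260)*(a - 38657) = (49408 + 15260)*(40022 - 38657) = 64668*1365 = 88271820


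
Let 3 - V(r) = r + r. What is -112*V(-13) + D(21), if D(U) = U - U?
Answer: -3248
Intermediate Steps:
D(U) = 0
V(r) = 3 - 2*r (V(r) = 3 - (r + r) = 3 - 2*r)
-112*V(-13) + D(21) = -112*(3 - 2*(-13)) + 0 = -112*(3 + 26) + 0 = -112*29 + 0 = -3248 + 0 = -3248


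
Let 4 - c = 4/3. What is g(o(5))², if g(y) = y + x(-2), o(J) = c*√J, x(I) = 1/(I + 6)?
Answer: 5129/144 + 4*√5/3 ≈ 38.599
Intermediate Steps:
c = 8/3 (c = 4 - 4/3 = 8/3 ≈ 2.6667)
x(I) = 1/(6 + I)
o(J) = 8*√J/3
g(y) = ¼ + y (g(y) = y + 1/(6 - 2) = y + 1/4 = y + ¼ = ¼ + y)
g(o(5))² = (¼ + 8*√5/3)²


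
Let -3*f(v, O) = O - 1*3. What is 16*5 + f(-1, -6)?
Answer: 83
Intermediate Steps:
f(v, O) = 1 - O/3 (f(v, O) = -(O - 1*3)/3 = -(O - 3)/3 = -(-3 + O)/3 = 1 - O/3)
16*5 + f(-1, -6) = 16*5 + (1 - ⅓*(-6)) = 80 + (1 + 2) = 80 + 3 = 83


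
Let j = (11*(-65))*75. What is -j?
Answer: 53625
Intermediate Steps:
j = -53625 (j = -715*75 = -53625)
-j = -1*(-53625) = 53625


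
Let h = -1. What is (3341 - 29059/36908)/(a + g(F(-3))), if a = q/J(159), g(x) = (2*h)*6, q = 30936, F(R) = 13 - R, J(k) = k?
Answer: 6533870157/357121808 ≈ 18.296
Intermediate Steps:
g(x) = -12 (g(x) = (2*(-1))*6 = -2*6 = -12)
a = 10312/53 (a = 30936/159 = 30936*(1/159) = 10312/53 ≈ 194.57)
(3341 - 29059/36908)/(a + g(F(-3))) = (3341 - 29059/36908)/(10312/53 - 12) = (3341 - 29059*1/36908)/(9676/53) = (3341 - 29059/36908)*(53/9676) = (123280569/36908)*(53/9676) = 6533870157/357121808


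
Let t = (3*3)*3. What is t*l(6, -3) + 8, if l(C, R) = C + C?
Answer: 332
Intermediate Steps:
l(C, R) = 2*C
t = 27 (t = 9*3 = 27)
t*l(6, -3) + 8 = 27*(2*6) + 8 = 27*12 + 8 = 324 + 8 = 332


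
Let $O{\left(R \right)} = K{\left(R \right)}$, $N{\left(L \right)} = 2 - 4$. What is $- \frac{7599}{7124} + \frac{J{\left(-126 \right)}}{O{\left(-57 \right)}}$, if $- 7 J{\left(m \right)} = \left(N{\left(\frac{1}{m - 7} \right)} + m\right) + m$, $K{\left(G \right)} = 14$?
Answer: $\frac{532397}{349076} \approx 1.5252$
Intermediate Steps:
$N{\left(L \right)} = -2$ ($N{\left(L \right)} = 2 - 4 = -2$)
$O{\left(R \right)} = 14$
$J{\left(m \right)} = \frac{2}{7} - \frac{2 m}{7}$ ($J{\left(m \right)} = - \frac{\left(-2 + m\right) + m}{7} = - \frac{-2 + 2 m}{7} = \frac{2}{7} - \frac{2 m}{7}$)
$- \frac{7599}{7124} + \frac{J{\left(-126 \right)}}{O{\left(-57 \right)}} = - \frac{7599}{7124} + \frac{\frac{2}{7} - -36}{14} = \left(-7599\right) \frac{1}{7124} + \left(\frac{2}{7} + 36\right) \frac{1}{14} = - \frac{7599}{7124} + \frac{254}{7} \cdot \frac{1}{14} = - \frac{7599}{7124} + \frac{127}{49} = \frac{532397}{349076}$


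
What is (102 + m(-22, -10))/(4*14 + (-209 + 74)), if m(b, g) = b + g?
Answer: -70/79 ≈ -0.88608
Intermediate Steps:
(102 + m(-22, -10))/(4*14 + (-209 + 74)) = (102 + (-22 - 10))/(4*14 + (-209 + 74)) = (102 - 32)/(56 - 135) = 70/(-79) = 70*(-1/79) = -70/79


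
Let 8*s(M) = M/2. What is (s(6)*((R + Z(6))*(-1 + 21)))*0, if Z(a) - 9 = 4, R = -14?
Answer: 0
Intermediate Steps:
s(M) = M/16 (s(M) = (M/2)/8 = M/16)
Z(a) = 13 (Z(a) = 9 + 4 = 13)
(s(6)*((R + Z(6))*(-1 + 21)))*0 = (((1/16)*6)*((-14 + 13)*(-1 + 21)))*0 = (3*(-1*20)/8)*0 = ((3/8)*(-20))*0 = -15/2*0 = 0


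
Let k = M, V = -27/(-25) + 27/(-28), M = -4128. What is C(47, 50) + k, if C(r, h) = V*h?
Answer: -57711/14 ≈ -4122.2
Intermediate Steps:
V = 81/700 (V = -27*(-1/25) + 27*(-1/28) = 27/25 - 27/28 = 81/700 ≈ 0.11571)
k = -4128
C(r, h) = 81*h/700
C(47, 50) + k = (81/700)*50 - 4128 = 81/14 - 4128 = -57711/14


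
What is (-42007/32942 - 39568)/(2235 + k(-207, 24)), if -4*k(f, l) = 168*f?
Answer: -62071003/17143958 ≈ -3.6206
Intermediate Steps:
k(f, l) = -42*f
(-42007/32942 - 39568)/(2235 + k(-207, 24)) = (-42007/32942 - 39568)/(2235 - 42*(-207)) = (-42007*1/32942 - 39568)/(2235 + 8694) = (-6001/4706 - 39568)/10929 = -186213009/4706*1/10929 = -62071003/17143958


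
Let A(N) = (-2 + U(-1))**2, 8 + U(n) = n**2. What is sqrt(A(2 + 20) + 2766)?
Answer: sqrt(2847) ≈ 53.357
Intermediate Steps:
U(n) = -8 + n**2
A(N) = 81 (A(N) = (-2 + (-8 + (-1)**2))**2 = (-2 + (-8 + 1))**2 = (-2 - 7)**2 = (-9)**2 = 81)
sqrt(A(2 + 20) + 2766) = sqrt(81 + 2766) = sqrt(2847)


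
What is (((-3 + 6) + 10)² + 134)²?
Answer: 91809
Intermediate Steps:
(((-3 + 6) + 10)² + 134)² = ((3 + 10)² + 134)² = (13² + 134)² = (169 + 134)² = 303² = 91809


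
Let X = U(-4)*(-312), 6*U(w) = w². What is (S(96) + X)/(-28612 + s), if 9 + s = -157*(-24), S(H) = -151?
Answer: 983/24853 ≈ 0.039553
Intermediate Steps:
U(w) = w²/6
s = 3759 (s = -9 - 157*(-24) = -9 + 3768 = 3759)
X = -832 (X = ((⅙)*(-4)²)*(-312) = ((⅙)*16)*(-312) = (8/3)*(-312) = -832)
(S(96) + X)/(-28612 + s) = (-151 - 832)/(-28612 + 3759) = -983/(-24853) = -983*(-1/24853) = 983/24853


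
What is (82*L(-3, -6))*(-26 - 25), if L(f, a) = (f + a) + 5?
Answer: 16728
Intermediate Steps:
L(f, a) = 5 + a + f (L(f, a) = (a + f) + 5 = 5 + a + f)
(82*L(-3, -6))*(-26 - 25) = (82*(5 - 6 - 3))*(-26 - 25) = (82*(-4))*(-51) = -328*(-51) = 16728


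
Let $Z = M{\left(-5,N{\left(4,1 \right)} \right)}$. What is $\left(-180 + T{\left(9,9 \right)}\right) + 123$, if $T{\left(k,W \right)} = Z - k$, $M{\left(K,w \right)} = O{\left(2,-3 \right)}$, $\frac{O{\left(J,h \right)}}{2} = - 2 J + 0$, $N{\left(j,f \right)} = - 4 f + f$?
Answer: $-74$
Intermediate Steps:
$N{\left(j,f \right)} = - 3 f$
$O{\left(J,h \right)} = - 4 J$ ($O{\left(J,h \right)} = 2 \left(- 2 J + 0\right) = 2 \left(- 2 J\right) = - 4 J$)
$M{\left(K,w \right)} = -8$ ($M{\left(K,w \right)} = \left(-4\right) 2 = -8$)
$Z = -8$
$T{\left(k,W \right)} = -8 - k$
$\left(-180 + T{\left(9,9 \right)}\right) + 123 = \left(-180 - 17\right) + 123 = -197 + 123 = -74$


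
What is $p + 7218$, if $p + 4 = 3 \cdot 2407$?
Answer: $14435$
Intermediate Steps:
$p = 7217$ ($p = -4 + 3 \cdot 2407 = -4 + 7221 = 7217$)
$p + 7218 = 7217 + 7218 = 14435$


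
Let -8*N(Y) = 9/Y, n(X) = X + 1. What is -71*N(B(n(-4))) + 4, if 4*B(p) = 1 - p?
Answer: 671/8 ≈ 83.875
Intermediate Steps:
n(X) = 1 + X
B(p) = ¼ - p/4 (B(p) = (1 - p)/4 = ¼ - p/4)
N(Y) = -9/(8*Y)
-71*N(B(n(-4))) + 4 = -(-639)/(8*(¼ - (1 - 4)/4)) + 4 = -(-639)/(8*(¼ - ¼*(-3))) + 4 = -(-639)/(8*(¼ + ¾)) + 4 = -(-639)/(8*1) + 4 = -(-639)/8 + 4 = -71*(-9/8) + 4 = 639/8 + 4 = 671/8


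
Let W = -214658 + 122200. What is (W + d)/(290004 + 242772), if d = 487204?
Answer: 65791/88796 ≈ 0.74092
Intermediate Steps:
W = -92458
(W + d)/(290004 + 242772) = (-92458 + 487204)/(290004 + 242772) = 394746/532776 = 394746*(1/532776) = 65791/88796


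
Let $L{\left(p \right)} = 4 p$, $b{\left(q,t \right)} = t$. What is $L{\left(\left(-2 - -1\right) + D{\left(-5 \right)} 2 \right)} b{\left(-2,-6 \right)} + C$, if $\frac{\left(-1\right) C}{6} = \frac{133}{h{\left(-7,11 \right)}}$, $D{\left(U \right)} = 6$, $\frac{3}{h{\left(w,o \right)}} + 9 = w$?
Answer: $3992$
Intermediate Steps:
$h{\left(w,o \right)} = \frac{3}{-9 + w}$
$C = 4256$ ($C = - 6 \frac{133}{3 \frac{1}{-9 - 7}} = - 6 \frac{133}{3 \frac{1}{-16}} = - 6 \frac{133}{3 \left(- \frac{1}{16}\right)} = - 6 \frac{133}{- \frac{3}{16}} = - 6 \cdot 133 \left(- \frac{16}{3}\right) = \left(-6\right) \left(- \frac{2128}{3}\right) = 4256$)
$L{\left(\left(-2 - -1\right) + D{\left(-5 \right)} 2 \right)} b{\left(-2,-6 \right)} + C = 4 \left(\left(-2 - -1\right) + 6 \cdot 2\right) \left(-6\right) + 4256 = 4 \left(\left(-2 + 1\right) + 12\right) \left(-6\right) + 4256 = 4 \left(-1 + 12\right) \left(-6\right) + 4256 = 4 \cdot 11 \left(-6\right) + 4256 = 44 \left(-6\right) + 4256 = -264 + 4256 = 3992$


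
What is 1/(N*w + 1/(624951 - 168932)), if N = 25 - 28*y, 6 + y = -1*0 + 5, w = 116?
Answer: 456019/2803604813 ≈ 0.00016265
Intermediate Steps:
y = -1 (y = -6 + (-1*0 + 5) = -6 + (0 + 5) = -6 + 5 = -1)
N = 53 (N = 25 - 28*(-1) = 25 + 28 = 53)
1/(N*w + 1/(624951 - 168932)) = 1/(53*116 + 1/(624951 - 168932)) = 1/(6148 + 1/456019) = 1/(2803604813/456019) = 456019/2803604813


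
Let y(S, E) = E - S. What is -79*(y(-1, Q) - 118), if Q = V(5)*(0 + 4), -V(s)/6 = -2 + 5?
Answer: 14931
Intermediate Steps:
V(s) = -18 (V(s) = -6*(-2 + 5) = -6*3 = -18)
Q = -72 (Q = -18*(0 + 4) = -18*4 = -72)
-79*(y(-1, Q) - 118) = -79*((-72 - 1*(-1)) - 118) = -79*((-72 + 1) - 118) = -79*(-71 - 118) = -79*(-189) = 14931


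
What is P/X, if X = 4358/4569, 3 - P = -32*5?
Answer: 744747/4358 ≈ 170.89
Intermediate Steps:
P = 163 (P = 3 - (-32)*5 = 3 - 1*(-160) = 3 + 160 = 163)
X = 4358/4569 (X = 4358*(1/4569) = 4358/4569 ≈ 0.95382)
P/X = 163/(4358/4569) = 163*(4569/4358) = 744747/4358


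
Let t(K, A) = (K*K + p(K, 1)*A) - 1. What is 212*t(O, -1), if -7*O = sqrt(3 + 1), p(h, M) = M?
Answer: -19928/49 ≈ -406.69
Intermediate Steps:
O = -2/7 (O = -sqrt(3 + 1)/7 = -sqrt(4)/7 = -1/7*2 = -2/7 ≈ -0.28571)
t(K, A) = -1 + A + K**2 (t(K, A) = (K*K + 1*A) - 1 = (K**2 + A) - 1 = (A + K**2) - 1 = -1 + A + K**2)
212*t(O, -1) = 212*(-1 - 1 + (-2/7)**2) = 212*(-1 - 1 + 4/49) = 212*(-94/49) = -19928/49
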